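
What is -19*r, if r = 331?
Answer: -6289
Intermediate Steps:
-19*r = -19*331 = -6289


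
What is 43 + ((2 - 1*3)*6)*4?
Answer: 19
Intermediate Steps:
43 + ((2 - 1*3)*6)*4 = 43 + ((2 - 3)*6)*4 = 43 - 1*6*4 = 43 - 6*4 = 43 - 24 = 19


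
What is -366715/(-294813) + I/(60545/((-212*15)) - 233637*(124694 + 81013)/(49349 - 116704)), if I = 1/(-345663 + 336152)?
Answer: 106608314016735768078445/85705566676953915178647 ≈ 1.2439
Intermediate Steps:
I = -1/9511 (I = 1/(-9511) = -1/9511 ≈ -0.00010514)
-366715/(-294813) + I/(60545/((-212*15)) - 233637*(124694 + 81013)/(49349 - 116704)) = -366715/(-294813) - 1/(9511*(60545/((-212*15)) - 233637*(124694 + 81013)/(49349 - 116704))) = -366715*(-1/294813) - 1/(9511*(60545/(-3180) - 233637/((-67355/205707)))) = 366715/294813 - 1/(9511*(60545*(-1/3180) - 233637/((-67355*1/205707)))) = 366715/294813 - 1/(9511*(-12109/636 - 233637/(-67355/205707))) = 366715/294813 - 1/(9511*(-12109/636 - 233637*(-205707/67355))) = 366715/294813 - 1/(9511*(-12109/636 + 48060766359/67355)) = 366715/294813 - 1/(9511*30565831802629/42837780) = 366715/294813 - 1/9511*42837780/30565831802629 = 366715/294813 - 42837780/290711626274804419 = 106608314016735768078445/85705566676953915178647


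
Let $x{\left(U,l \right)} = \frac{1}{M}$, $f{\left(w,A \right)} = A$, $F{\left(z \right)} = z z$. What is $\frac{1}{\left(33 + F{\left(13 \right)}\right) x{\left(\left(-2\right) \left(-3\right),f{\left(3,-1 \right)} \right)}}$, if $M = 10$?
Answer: $\frac{5}{101} \approx 0.049505$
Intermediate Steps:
$F{\left(z \right)} = z^{2}$
$x{\left(U,l \right)} = \frac{1}{10}$
$\frac{1}{\left(33 + F{\left(13 \right)}\right) x{\left(\left(-2\right) \left(-3\right),f{\left(3,-1 \right)} \right)}} = \frac{1}{\left(33 + 13^{2}\right) \frac{1}{10}} = \frac{1}{\left(33 + 169\right) \frac{1}{10}} = \frac{1}{202 \cdot \frac{1}{10}} = \frac{1}{\frac{101}{5}} = \frac{5}{101}$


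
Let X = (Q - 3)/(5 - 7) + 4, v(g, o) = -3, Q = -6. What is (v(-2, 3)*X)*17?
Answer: -867/2 ≈ -433.50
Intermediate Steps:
X = 17/2 (X = (-6 - 3)/(5 - 7) + 4 = -9/(-2) + 4 = -9*(-1/2) + 4 = 9/2 + 4 = 17/2 ≈ 8.5000)
(v(-2, 3)*X)*17 = -3*17/2*17 = -51/2*17 = -867/2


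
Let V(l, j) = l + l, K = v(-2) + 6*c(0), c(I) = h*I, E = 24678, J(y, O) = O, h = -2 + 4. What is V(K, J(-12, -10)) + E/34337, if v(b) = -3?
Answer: -181344/34337 ≈ -5.2813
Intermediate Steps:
h = 2
c(I) = 2*I
K = -3 (K = -3 + 6*(2*0) = -3 + 6*0 = -3 + 0 = -3)
V(l, j) = 2*l
V(K, J(-12, -10)) + E/34337 = 2*(-3) + 24678/34337 = -6 + 24678*(1/34337) = -6 + 24678/34337 = -181344/34337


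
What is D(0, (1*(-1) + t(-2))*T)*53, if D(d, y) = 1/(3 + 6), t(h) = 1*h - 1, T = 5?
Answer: 53/9 ≈ 5.8889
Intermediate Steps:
t(h) = -1 + h (t(h) = h - 1 = -1 + h)
D(d, y) = ⅑ (D(d, y) = 1/9 = ⅑)
D(0, (1*(-1) + t(-2))*T)*53 = (⅑)*53 = 53/9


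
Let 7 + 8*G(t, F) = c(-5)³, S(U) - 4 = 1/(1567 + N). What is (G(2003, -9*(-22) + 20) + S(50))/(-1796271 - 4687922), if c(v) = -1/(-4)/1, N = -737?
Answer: -664671/1377761328640 ≈ -4.8243e-7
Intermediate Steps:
c(v) = ¼ (c(v) = -1*(-¼)*1 = (¼)*1 = ¼)
S(U) = 3321/830 (S(U) = 4 + 1/(1567 - 737) = 4 + 1/830 = 3321/830)
G(t, F) = -447/512 (G(t, F) = -7/8 + (¼)³/8 = -7/8 + (⅛)*(1/64) = -7/8 + 1/512 = -447/512)
(G(2003, -9*(-22) + 20) + S(50))/(-1796271 - 4687922) = (-447/512 + 3321/830)/(-1796271 - 4687922) = (664671/212480)/(-6484193) = (664671/212480)*(-1/6484193) = -664671/1377761328640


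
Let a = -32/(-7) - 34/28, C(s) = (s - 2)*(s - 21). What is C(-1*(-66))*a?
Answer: 67680/7 ≈ 9668.6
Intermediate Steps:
C(s) = (-21 + s)*(-2 + s) (C(s) = (-2 + s)*(-21 + s) = (-21 + s)*(-2 + s))
a = 47/14 (a = -32*(-⅐) - 34*1/28 = 32/7 - 17/14 = 47/14 ≈ 3.3571)
C(-1*(-66))*a = (42 + (-1*(-66))² - (-23)*(-66))*(47/14) = (42 + 66² - 23*66)*(47/14) = (42 + 4356 - 1518)*(47/14) = 2880*(47/14) = 67680/7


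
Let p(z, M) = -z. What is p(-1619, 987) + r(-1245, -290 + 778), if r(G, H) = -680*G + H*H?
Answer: 1086363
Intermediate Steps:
r(G, H) = H**2 - 680*G (r(G, H) = -680*G + H**2 = H**2 - 680*G)
p(-1619, 987) + r(-1245, -290 + 778) = -1*(-1619) + ((-290 + 778)**2 - 680*(-1245)) = 1619 + (488**2 + 846600) = 1619 + (238144 + 846600) = 1619 + 1084744 = 1086363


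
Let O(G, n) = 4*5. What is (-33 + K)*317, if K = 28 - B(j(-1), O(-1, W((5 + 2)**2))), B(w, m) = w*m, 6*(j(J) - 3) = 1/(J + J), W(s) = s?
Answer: -60230/3 ≈ -20077.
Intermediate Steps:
O(G, n) = 20
j(J) = 3 + 1/(12*J) (j(J) = 3 + 1/(6*(J + J)) = 3 + 1/(6*((2*J))) = 3 + (1/(2*J))/6 = 3 + 1/(12*J))
B(w, m) = m*w
K = -91/3 (K = 28 - 20*(3 + (1/12)/(-1)) = 28 - 20*(3 + (1/12)*(-1)) = 28 - 20*(3 - 1/12) = 28 - 20*35/12 = 28 - 1*175/3 = 28 - 175/3 = -91/3 ≈ -30.333)
(-33 + K)*317 = (-33 - 91/3)*317 = -190/3*317 = -60230/3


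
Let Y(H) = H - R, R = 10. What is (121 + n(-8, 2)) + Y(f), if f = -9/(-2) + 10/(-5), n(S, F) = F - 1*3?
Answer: 225/2 ≈ 112.50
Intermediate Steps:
n(S, F) = -3 + F (n(S, F) = F - 3 = -3 + F)
f = 5/2 (f = -9*(-1/2) + 10*(-1/5) = 9/2 - 2 = 5/2 ≈ 2.5000)
Y(H) = -10 + H (Y(H) = H - 1*10 = H - 10 = -10 + H)
(121 + n(-8, 2)) + Y(f) = (121 + (-3 + 2)) + (-10 + 5/2) = (121 - 1) - 15/2 = 120 - 15/2 = 225/2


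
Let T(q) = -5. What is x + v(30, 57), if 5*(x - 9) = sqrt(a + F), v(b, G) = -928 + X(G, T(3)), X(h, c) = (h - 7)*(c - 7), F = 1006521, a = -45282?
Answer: -1519 + sqrt(961239)/5 ≈ -1322.9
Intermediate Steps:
X(h, c) = (-7 + c)*(-7 + h) (X(h, c) = (-7 + h)*(-7 + c) = (-7 + c)*(-7 + h))
v(b, G) = -844 - 12*G (v(b, G) = -928 + (49 - 7*(-5) - 7*G - 5*G) = -928 + (49 + 35 - 7*G - 5*G) = -928 + (84 - 12*G) = -844 - 12*G)
x = 9 + sqrt(961239)/5 (x = 9 + sqrt(-45282 + 1006521)/5 = 9 + sqrt(961239)/5 ≈ 205.09)
x + v(30, 57) = (9 + sqrt(961239)/5) + (-844 - 12*57) = (9 + sqrt(961239)/5) + (-844 - 684) = (9 + sqrt(961239)/5) - 1528 = -1519 + sqrt(961239)/5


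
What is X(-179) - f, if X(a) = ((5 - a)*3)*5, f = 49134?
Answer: -46374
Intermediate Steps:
X(a) = 75 - 15*a (X(a) = (15 - 3*a)*5 = 75 - 15*a)
X(-179) - f = (75 - 15*(-179)) - 1*49134 = (75 + 2685) - 49134 = 2760 - 49134 = -46374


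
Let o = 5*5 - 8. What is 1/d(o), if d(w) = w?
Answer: 1/17 ≈ 0.058824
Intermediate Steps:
o = 17 (o = 25 - 8 = 17)
1/d(o) = 1/17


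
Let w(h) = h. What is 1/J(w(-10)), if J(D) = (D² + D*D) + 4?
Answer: 1/204 ≈ 0.0049020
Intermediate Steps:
J(D) = 4 + 2*D² (J(D) = (D² + D²) + 4 = 2*D² + 4 = 4 + 2*D²)
1/J(w(-10)) = 1/(4 + 2*(-10)²) = 1/(4 + 2*100) = 1/(4 + 200) = 1/204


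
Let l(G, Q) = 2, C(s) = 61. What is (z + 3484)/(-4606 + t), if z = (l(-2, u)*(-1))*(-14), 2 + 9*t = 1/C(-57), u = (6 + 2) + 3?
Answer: -1928088/2528815 ≈ -0.76245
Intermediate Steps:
u = 11 (u = 8 + 3 = 11)
t = -121/549 (t = -2/9 + (⅑)/61 = -2/9 + (⅑)*(1/61) = -2/9 + 1/549 = -121/549 ≈ -0.22040)
z = 28 (z = (2*(-1))*(-14) = -2*(-14) = 28)
(z + 3484)/(-4606 + t) = (28 + 3484)/(-4606 - 121/549) = 3512/(-2528815/549) = 3512*(-549/2528815) = -1928088/2528815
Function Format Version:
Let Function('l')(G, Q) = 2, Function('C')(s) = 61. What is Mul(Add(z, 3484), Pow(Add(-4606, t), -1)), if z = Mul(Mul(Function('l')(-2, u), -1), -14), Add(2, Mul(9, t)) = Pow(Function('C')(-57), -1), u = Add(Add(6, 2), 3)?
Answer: Rational(-1928088, 2528815) ≈ -0.76245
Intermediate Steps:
u = 11 (u = Add(8, 3) = 11)
t = Rational(-121, 549) (t = Add(Rational(-2, 9), Mul(Rational(1, 9), Pow(61, -1))) = Add(Rational(-2, 9), Mul(Rational(1, 9), Rational(1, 61))) = Add(Rational(-2, 9), Rational(1, 549)) = Rational(-121, 549) ≈ -0.22040)
z = 28 (z = Mul(Mul(2, -1), -14) = Mul(-2, -14) = 28)
Mul(Add(z, 3484), Pow(Add(-4606, t), -1)) = Mul(Add(28, 3484), Pow(Add(-4606, Rational(-121, 549)), -1)) = Mul(3512, Pow(Rational(-2528815, 549), -1)) = Mul(3512, Rational(-549, 2528815)) = Rational(-1928088, 2528815)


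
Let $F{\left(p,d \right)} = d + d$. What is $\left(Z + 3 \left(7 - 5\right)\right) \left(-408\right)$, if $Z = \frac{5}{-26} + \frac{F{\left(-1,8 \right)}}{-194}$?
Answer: $- \frac{2945556}{1261} \approx -2335.9$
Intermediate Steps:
$F{\left(p,d \right)} = 2 d$
$Z = - \frac{693}{2522}$ ($Z = \frac{5}{-26} + \frac{2 \cdot 8}{-194} = 5 \left(- \frac{1}{26}\right) + 16 \left(- \frac{1}{194}\right) = - \frac{5}{26} - \frac{8}{97} = - \frac{693}{2522} \approx -0.27478$)
$\left(Z + 3 \left(7 - 5\right)\right) \left(-408\right) = \left(- \frac{693}{2522} + 3 \left(7 - 5\right)\right) \left(-408\right) = \left(- \frac{693}{2522} + 3 \cdot 2\right) \left(-408\right) = \left(- \frac{693}{2522} + 6\right) \left(-408\right) = \frac{14439}{2522} \left(-408\right) = - \frac{2945556}{1261}$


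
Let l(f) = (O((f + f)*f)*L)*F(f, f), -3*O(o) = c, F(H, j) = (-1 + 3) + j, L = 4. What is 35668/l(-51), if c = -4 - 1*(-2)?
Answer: -26751/98 ≈ -272.97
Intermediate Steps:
F(H, j) = 2 + j
c = -2 (c = -4 + 2 = -2)
O(o) = 2/3 (O(o) = -1/3*(-2) = 2/3)
l(f) = 16/3 + 8*f/3 (l(f) = ((2/3)*4)*(2 + f) = 8*(2 + f)/3 = 16/3 + 8*f/3)
35668/l(-51) = 35668/(16/3 + (8/3)*(-51)) = 35668/(16/3 - 136) = 35668/(-392/3) = 35668*(-3/392) = -26751/98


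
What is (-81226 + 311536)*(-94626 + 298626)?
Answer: 46983240000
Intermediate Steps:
(-81226 + 311536)*(-94626 + 298626) = 230310*204000 = 46983240000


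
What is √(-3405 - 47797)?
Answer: I*√51202 ≈ 226.28*I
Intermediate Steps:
√(-3405 - 47797) = √(-51202) = I*√51202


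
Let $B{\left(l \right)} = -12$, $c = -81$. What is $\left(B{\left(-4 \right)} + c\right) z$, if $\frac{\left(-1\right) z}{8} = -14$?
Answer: $-10416$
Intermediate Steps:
$z = 112$ ($z = \left(-8\right) \left(-14\right) = 112$)
$\left(B{\left(-4 \right)} + c\right) z = \left(-12 - 81\right) 112 = \left(-93\right) 112 = -10416$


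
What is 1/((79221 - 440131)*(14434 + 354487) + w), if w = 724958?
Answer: -1/133146553152 ≈ -7.5105e-12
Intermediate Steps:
1/((79221 - 440131)*(14434 + 354487) + w) = 1/((79221 - 440131)*(14434 + 354487) + 724958) = 1/(-360910*368921 + 724958) = 1/(-133147278110 + 724958) = 1/(-133146553152) = -1/133146553152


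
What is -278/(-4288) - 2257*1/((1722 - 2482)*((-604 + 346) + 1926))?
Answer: 707213/10616820 ≈ 0.066612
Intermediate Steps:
-278/(-4288) - 2257*1/((1722 - 2482)*((-604 + 346) + 1926)) = -278*(-1/4288) - 2257*(-1/(760*(-258 + 1926))) = 139/2144 - 2257/((-760*1668)) = 139/2144 - 2257/(-1267680) = 139/2144 - 2257*(-1/1267680) = 139/2144 + 2257/1267680 = 707213/10616820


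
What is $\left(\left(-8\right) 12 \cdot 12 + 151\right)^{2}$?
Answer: $1002001$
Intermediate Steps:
$\left(\left(-8\right) 12 \cdot 12 + 151\right)^{2} = \left(\left(-96\right) 12 + 151\right)^{2} = \left(-1152 + 151\right)^{2} = \left(-1001\right)^{2} = 1002001$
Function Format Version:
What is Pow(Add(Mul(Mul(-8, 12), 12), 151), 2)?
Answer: 1002001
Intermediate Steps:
Pow(Add(Mul(Mul(-8, 12), 12), 151), 2) = Pow(Add(Mul(-96, 12), 151), 2) = Pow(Add(-1152, 151), 2) = Pow(-1001, 2) = 1002001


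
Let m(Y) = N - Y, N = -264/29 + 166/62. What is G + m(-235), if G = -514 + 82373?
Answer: 73796729/899 ≈ 82088.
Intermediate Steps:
N = -5777/899 (N = -264*1/29 + 166*(1/62) = -264/29 + 83/31 = -5777/899 ≈ -6.4260)
m(Y) = -5777/899 - Y
G = 81859
G + m(-235) = 81859 + (-5777/899 - 1*(-235)) = 81859 + (-5777/899 + 235) = 81859 + 205488/899 = 73796729/899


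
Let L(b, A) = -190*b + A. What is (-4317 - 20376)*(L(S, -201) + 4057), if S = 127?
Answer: 500625882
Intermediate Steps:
L(b, A) = A - 190*b
(-4317 - 20376)*(L(S, -201) + 4057) = (-4317 - 20376)*((-201 - 190*127) + 4057) = -24693*((-201 - 24130) + 4057) = -24693*(-24331 + 4057) = -24693*(-20274) = 500625882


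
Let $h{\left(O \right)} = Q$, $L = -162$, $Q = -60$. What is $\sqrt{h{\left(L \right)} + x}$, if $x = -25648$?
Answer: $2 i \sqrt{6427} \approx 160.34 i$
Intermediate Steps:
$h{\left(O \right)} = -60$
$\sqrt{h{\left(L \right)} + x} = \sqrt{-60 - 25648} = \sqrt{-25708} = 2 i \sqrt{6427}$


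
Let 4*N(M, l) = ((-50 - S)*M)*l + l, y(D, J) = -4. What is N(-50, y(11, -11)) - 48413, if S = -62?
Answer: -47814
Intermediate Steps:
N(M, l) = l/4 + 3*M*l (N(M, l) = (((-50 - 1*(-62))*M)*l + l)/4 = (((-50 + 62)*M)*l + l)/4 = ((12*M)*l + l)/4 = (12*M*l + l)/4 = (l + 12*M*l)/4 = l/4 + 3*M*l)
N(-50, y(11, -11)) - 48413 = (¼)*(-4)*(1 + 12*(-50)) - 48413 = (¼)*(-4)*(1 - 600) - 48413 = (¼)*(-4)*(-599) - 48413 = 599 - 48413 = -47814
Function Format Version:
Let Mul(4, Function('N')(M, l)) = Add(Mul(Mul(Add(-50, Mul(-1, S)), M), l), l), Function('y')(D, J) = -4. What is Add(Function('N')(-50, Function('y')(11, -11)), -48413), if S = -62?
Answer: -47814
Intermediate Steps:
Function('N')(M, l) = Add(Mul(Rational(1, 4), l), Mul(3, M, l)) (Function('N')(M, l) = Mul(Rational(1, 4), Add(Mul(Mul(Add(-50, Mul(-1, -62)), M), l), l)) = Mul(Rational(1, 4), Add(Mul(Mul(Add(-50, 62), M), l), l)) = Mul(Rational(1, 4), Add(Mul(Mul(12, M), l), l)) = Mul(Rational(1, 4), Add(Mul(12, M, l), l)) = Mul(Rational(1, 4), Add(l, Mul(12, M, l))) = Add(Mul(Rational(1, 4), l), Mul(3, M, l)))
Add(Function('N')(-50, Function('y')(11, -11)), -48413) = Add(Mul(Rational(1, 4), -4, Add(1, Mul(12, -50))), -48413) = Add(Mul(Rational(1, 4), -4, Add(1, -600)), -48413) = Add(Mul(Rational(1, 4), -4, -599), -48413) = Add(599, -48413) = -47814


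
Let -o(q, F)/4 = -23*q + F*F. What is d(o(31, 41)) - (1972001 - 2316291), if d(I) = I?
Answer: 340418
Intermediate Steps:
o(q, F) = -4*F² + 92*q (o(q, F) = -4*(-23*q + F*F) = -4*(-23*q + F²) = -4*(F² - 23*q) = -4*F² + 92*q)
d(o(31, 41)) - (1972001 - 2316291) = (-4*41² + 92*31) - (1972001 - 2316291) = (-4*1681 + 2852) - 1*(-344290) = (-6724 + 2852) + 344290 = -3872 + 344290 = 340418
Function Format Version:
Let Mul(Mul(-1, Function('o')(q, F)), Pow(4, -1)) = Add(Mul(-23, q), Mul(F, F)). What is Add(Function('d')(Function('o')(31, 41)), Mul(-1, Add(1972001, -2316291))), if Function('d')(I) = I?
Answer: 340418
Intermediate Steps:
Function('o')(q, F) = Add(Mul(-4, Pow(F, 2)), Mul(92, q)) (Function('o')(q, F) = Mul(-4, Add(Mul(-23, q), Mul(F, F))) = Mul(-4, Add(Mul(-23, q), Pow(F, 2))) = Mul(-4, Add(Pow(F, 2), Mul(-23, q))) = Add(Mul(-4, Pow(F, 2)), Mul(92, q)))
Add(Function('d')(Function('o')(31, 41)), Mul(-1, Add(1972001, -2316291))) = Add(Add(Mul(-4, Pow(41, 2)), Mul(92, 31)), Mul(-1, Add(1972001, -2316291))) = Add(Add(Mul(-4, 1681), 2852), Mul(-1, -344290)) = Add(Add(-6724, 2852), 344290) = Add(-3872, 344290) = 340418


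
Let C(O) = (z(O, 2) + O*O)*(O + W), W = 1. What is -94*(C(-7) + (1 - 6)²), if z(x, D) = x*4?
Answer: 9494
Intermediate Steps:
z(x, D) = 4*x
C(O) = (1 + O)*(O² + 4*O) (C(O) = (4*O + O*O)*(O + 1) = (4*O + O²)*(1 + O) = (O² + 4*O)*(1 + O) = (1 + O)*(O² + 4*O))
-94*(C(-7) + (1 - 6)²) = -94*(-7*(4 + (-7)² + 5*(-7)) + (1 - 6)²) = -94*(-7*(4 + 49 - 35) + (-5)²) = -94*(-7*18 + 25) = -94*(-126 + 25) = -94*(-101) = 9494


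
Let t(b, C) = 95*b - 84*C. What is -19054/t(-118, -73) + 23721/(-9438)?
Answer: 9896069/7987694 ≈ 1.2389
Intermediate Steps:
t(b, C) = -84*C + 95*b
-19054/t(-118, -73) + 23721/(-9438) = -19054/(-84*(-73) + 95*(-118)) + 23721/(-9438) = -19054/(6132 - 11210) + 23721*(-1/9438) = -19054/(-5078) - 7907/3146 = -19054*(-1/5078) - 7907/3146 = 9527/2539 - 7907/3146 = 9896069/7987694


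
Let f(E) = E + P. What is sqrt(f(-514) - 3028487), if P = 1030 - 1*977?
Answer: 2*I*sqrt(757237) ≈ 1740.4*I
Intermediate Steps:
P = 53 (P = 1030 - 977 = 53)
f(E) = 53 + E (f(E) = E + 53 = 53 + E)
sqrt(f(-514) - 3028487) = sqrt((53 - 514) - 3028487) = sqrt(-461 - 3028487) = sqrt(-3028948) = 2*I*sqrt(757237)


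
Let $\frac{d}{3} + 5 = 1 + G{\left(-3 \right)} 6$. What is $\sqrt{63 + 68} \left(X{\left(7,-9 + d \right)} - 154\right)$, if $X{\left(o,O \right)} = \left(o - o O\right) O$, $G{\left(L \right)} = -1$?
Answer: $- 11074 \sqrt{131} \approx -1.2675 \cdot 10^{5}$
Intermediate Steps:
$d = -30$ ($d = -15 + 3 \left(1 - 6\right) = -15 + 3 \left(-5\right) = -15 - 15 = -30$)
$X{\left(o,O \right)} = O \left(o - O o\right)$ ($X{\left(o,O \right)} = \left(o - O o\right) O = O \left(o - O o\right)$)
$\sqrt{63 + 68} \left(X{\left(7,-9 + d \right)} - 154\right) = \sqrt{63 + 68} \left(\left(-9 - 30\right) 7 \left(1 - \left(-9 - 30\right)\right) - 154\right) = \sqrt{131} \left(\left(-39\right) 7 \left(1 - -39\right) - 154\right) = \sqrt{131} \left(\left(-39\right) 7 \left(1 + 39\right) - 154\right) = \sqrt{131} \left(\left(-39\right) 7 \cdot 40 - 154\right) = \sqrt{131} \left(-10920 - 154\right) = \sqrt{131} \left(-11074\right) = - 11074 \sqrt{131}$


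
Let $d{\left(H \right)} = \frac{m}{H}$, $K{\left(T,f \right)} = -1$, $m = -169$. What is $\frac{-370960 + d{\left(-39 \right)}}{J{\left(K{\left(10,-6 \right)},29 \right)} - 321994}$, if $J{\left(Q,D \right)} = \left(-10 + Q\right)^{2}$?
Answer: $\frac{1112867}{965619} \approx 1.1525$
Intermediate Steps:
$d{\left(H \right)} = - \frac{169}{H}$
$\frac{-370960 + d{\left(-39 \right)}}{J{\left(K{\left(10,-6 \right)},29 \right)} - 321994} = \frac{-370960 - \frac{169}{-39}}{\left(-10 - 1\right)^{2} - 321994} = \frac{-370960 - - \frac{13}{3}}{\left(-11\right)^{2} - 321994} = \frac{-370960 + \frac{13}{3}}{121 - 321994} = - \frac{1112867}{3 \left(-321873\right)} = \left(- \frac{1112867}{3}\right) \left(- \frac{1}{321873}\right) = \frac{1112867}{965619}$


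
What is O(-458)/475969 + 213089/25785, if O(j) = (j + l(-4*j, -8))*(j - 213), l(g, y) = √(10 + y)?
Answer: 109347952871/12272860665 - 671*√2/475969 ≈ 8.9077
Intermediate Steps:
O(j) = (-213 + j)*(j + √2) (O(j) = (j + √(10 - 8))*(j - 213) = (j + √2)*(-213 + j) = (-213 + j)*(j + √2))
O(-458)/475969 + 213089/25785 = ((-458)² - 213*(-458) - 213*√2 - 458*√2)/475969 + 213089/25785 = (209764 + 97554 - 213*√2 - 458*√2)*(1/475969) + 213089*(1/25785) = (307318 - 671*√2)*(1/475969) + 213089/25785 = (307318/475969 - 671*√2/475969) + 213089/25785 = 109347952871/12272860665 - 671*√2/475969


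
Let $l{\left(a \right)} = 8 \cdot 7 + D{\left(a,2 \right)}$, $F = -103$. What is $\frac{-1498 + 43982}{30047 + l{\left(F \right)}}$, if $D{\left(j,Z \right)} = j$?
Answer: $\frac{10621}{7500} \approx 1.4161$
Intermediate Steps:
$l{\left(a \right)} = 56 + a$ ($l{\left(a \right)} = 8 \cdot 7 + a = 56 + a$)
$\frac{-1498 + 43982}{30047 + l{\left(F \right)}} = \frac{-1498 + 43982}{30047 + \left(56 - 103\right)} = \frac{42484}{30047 - 47} = \frac{42484}{30000} = 42484 \cdot \frac{1}{30000} = \frac{10621}{7500}$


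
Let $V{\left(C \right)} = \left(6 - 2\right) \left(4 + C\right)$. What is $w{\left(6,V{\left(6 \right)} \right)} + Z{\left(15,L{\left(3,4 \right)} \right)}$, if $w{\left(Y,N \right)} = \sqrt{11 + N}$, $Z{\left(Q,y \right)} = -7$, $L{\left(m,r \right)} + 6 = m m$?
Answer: $-7 + \sqrt{51} \approx 0.14143$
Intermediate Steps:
$V{\left(C \right)} = 16 + 4 C$ ($V{\left(C \right)} = 4 \left(4 + C\right) = 16 + 4 C$)
$L{\left(m,r \right)} = -6 + m^{2}$ ($L{\left(m,r \right)} = -6 + m m = -6 + m^{2}$)
$w{\left(6,V{\left(6 \right)} \right)} + Z{\left(15,L{\left(3,4 \right)} \right)} = \sqrt{11 + \left(16 + 4 \cdot 6\right)} - 7 = \sqrt{11 + \left(16 + 24\right)} - 7 = \sqrt{11 + 40} - 7 = \sqrt{51} - 7 = -7 + \sqrt{51}$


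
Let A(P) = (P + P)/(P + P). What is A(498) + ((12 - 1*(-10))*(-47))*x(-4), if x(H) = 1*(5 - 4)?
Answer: -1033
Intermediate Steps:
x(H) = 1 (x(H) = 1*1 = 1)
A(P) = 1 (A(P) = (2*P)/((2*P)) = (2*P)*(1/(2*P)) = 1)
A(498) + ((12 - 1*(-10))*(-47))*x(-4) = 1 + ((12 - 1*(-10))*(-47))*1 = 1 + ((12 + 10)*(-47))*1 = 1 + (22*(-47))*1 = 1 - 1034*1 = 1 - 1034 = -1033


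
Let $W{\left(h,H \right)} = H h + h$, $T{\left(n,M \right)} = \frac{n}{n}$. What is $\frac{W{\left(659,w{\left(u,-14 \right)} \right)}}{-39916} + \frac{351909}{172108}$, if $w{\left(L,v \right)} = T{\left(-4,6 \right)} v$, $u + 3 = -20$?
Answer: $\frac{57063415}{25256849} \approx 2.2593$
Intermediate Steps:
$u = -23$ ($u = -3 - 20 = -23$)
$T{\left(n,M \right)} = 1$
$w{\left(L,v \right)} = v$ ($w{\left(L,v \right)} = 1 v = v$)
$W{\left(h,H \right)} = h + H h$
$\frac{W{\left(659,w{\left(u,-14 \right)} \right)}}{-39916} + \frac{351909}{172108} = \frac{659 \left(1 - 14\right)}{-39916} + \frac{351909}{172108} = 659 \left(-13\right) \left(- \frac{1}{39916}\right) + 351909 \cdot \frac{1}{172108} = \left(-8567\right) \left(- \frac{1}{39916}\right) + \frac{351909}{172108} = \frac{8567}{39916} + \frac{351909}{172108} = \frac{57063415}{25256849}$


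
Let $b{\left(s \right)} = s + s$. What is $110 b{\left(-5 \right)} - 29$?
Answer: $-1129$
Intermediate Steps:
$b{\left(s \right)} = 2 s$
$110 b{\left(-5 \right)} - 29 = 110 \cdot 2 \left(-5\right) - 29 = 110 \left(-10\right) - 29 = -1100 - 29 = -1129$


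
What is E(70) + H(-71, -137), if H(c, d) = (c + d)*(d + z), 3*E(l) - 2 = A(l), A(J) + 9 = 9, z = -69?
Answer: 128546/3 ≈ 42849.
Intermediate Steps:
A(J) = 0 (A(J) = -9 + 9 = 0)
E(l) = ⅔ (E(l) = ⅔ + (⅓)*0 = ⅔ + 0 = ⅔)
H(c, d) = (-69 + d)*(c + d) (H(c, d) = (c + d)*(d - 69) = (c + d)*(-69 + d) = (-69 + d)*(c + d))
E(70) + H(-71, -137) = ⅔ + ((-137)² - 69*(-71) - 69*(-137) - 71*(-137)) = ⅔ + (18769 + 4899 + 9453 + 9727) = ⅔ + 42848 = 128546/3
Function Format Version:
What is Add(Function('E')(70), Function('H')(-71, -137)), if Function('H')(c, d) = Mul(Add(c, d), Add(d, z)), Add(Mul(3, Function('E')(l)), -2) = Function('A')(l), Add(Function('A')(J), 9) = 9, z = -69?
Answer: Rational(128546, 3) ≈ 42849.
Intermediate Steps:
Function('A')(J) = 0 (Function('A')(J) = Add(-9, 9) = 0)
Function('E')(l) = Rational(2, 3) (Function('E')(l) = Add(Rational(2, 3), Mul(Rational(1, 3), 0)) = Add(Rational(2, 3), 0) = Rational(2, 3))
Function('H')(c, d) = Mul(Add(-69, d), Add(c, d)) (Function('H')(c, d) = Mul(Add(c, d), Add(d, -69)) = Mul(Add(c, d), Add(-69, d)) = Mul(Add(-69, d), Add(c, d)))
Add(Function('E')(70), Function('H')(-71, -137)) = Add(Rational(2, 3), Add(Pow(-137, 2), Mul(-69, -71), Mul(-69, -137), Mul(-71, -137))) = Add(Rational(2, 3), Add(18769, 4899, 9453, 9727)) = Add(Rational(2, 3), 42848) = Rational(128546, 3)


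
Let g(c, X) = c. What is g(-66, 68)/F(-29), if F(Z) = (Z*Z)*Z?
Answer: 66/24389 ≈ 0.0027061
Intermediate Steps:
F(Z) = Z**3 (F(Z) = Z**2*Z = Z**3)
g(-66, 68)/F(-29) = -66/((-29)**3) = -66/(-24389) = -66*(-1/24389) = 66/24389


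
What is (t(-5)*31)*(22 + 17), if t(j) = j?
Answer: -6045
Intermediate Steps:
(t(-5)*31)*(22 + 17) = (-5*31)*(22 + 17) = -155*39 = -6045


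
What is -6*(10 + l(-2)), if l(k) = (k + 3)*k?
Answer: -48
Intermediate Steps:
l(k) = k*(3 + k) (l(k) = (3 + k)*k = k*(3 + k))
-6*(10 + l(-2)) = -6*(10 - 2*(3 - 2)) = -6*(10 - 2*1) = -6*(10 - 2) = -6*8 = -48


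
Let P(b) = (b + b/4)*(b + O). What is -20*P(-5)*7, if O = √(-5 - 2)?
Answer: -4375 + 875*I*√7 ≈ -4375.0 + 2315.0*I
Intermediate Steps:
O = I*√7 (O = √(-7) = I*√7 ≈ 2.6458*I)
P(b) = 5*b*(b + I*√7)/4 (P(b) = (b + b/4)*(b + I*√7) = (5*b/4)*(b + I*√7) = 5*b*(b + I*√7)/4)
-20*P(-5)*7 = -25*(-5)*(-5 + I*√7)*7 = -20*(125/4 - 25*I*√7/4)*7 = (-625 + 125*I*√7)*7 = -4375 + 875*I*√7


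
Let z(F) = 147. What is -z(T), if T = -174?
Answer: -147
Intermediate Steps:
-z(T) = -1*147 = -147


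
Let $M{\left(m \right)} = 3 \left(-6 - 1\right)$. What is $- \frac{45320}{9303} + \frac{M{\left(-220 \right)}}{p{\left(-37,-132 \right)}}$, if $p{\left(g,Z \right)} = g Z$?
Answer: $- \frac{73846081}{15145284} \approx -4.8758$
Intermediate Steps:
$p{\left(g,Z \right)} = Z g$
$M{\left(m \right)} = -21$ ($M{\left(m \right)} = 3 \left(-7\right) = -21$)
$- \frac{45320}{9303} + \frac{M{\left(-220 \right)}}{p{\left(-37,-132 \right)}} = - \frac{45320}{9303} - \frac{21}{\left(-132\right) \left(-37\right)} = \left(-45320\right) \frac{1}{9303} - \frac{21}{4884} = - \frac{45320}{9303} - \frac{7}{1628} = - \frac{73846081}{15145284}$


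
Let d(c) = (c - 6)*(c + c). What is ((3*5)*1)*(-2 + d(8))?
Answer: 450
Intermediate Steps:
d(c) = 2*c*(-6 + c) (d(c) = (-6 + c)*(2*c) = 2*c*(-6 + c))
((3*5)*1)*(-2 + d(8)) = ((3*5)*1)*(-2 + 2*8*(-6 + 8)) = (15*1)*(-2 + 2*8*2) = 15*(-2 + 32) = 15*30 = 450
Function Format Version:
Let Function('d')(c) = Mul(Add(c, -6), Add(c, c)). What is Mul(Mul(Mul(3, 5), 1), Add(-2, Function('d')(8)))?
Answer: 450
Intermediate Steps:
Function('d')(c) = Mul(2, c, Add(-6, c)) (Function('d')(c) = Mul(Add(-6, c), Mul(2, c)) = Mul(2, c, Add(-6, c)))
Mul(Mul(Mul(3, 5), 1), Add(-2, Function('d')(8))) = Mul(Mul(Mul(3, 5), 1), Add(-2, Mul(2, 8, Add(-6, 8)))) = Mul(Mul(15, 1), Add(-2, Mul(2, 8, 2))) = Mul(15, Add(-2, 32)) = Mul(15, 30) = 450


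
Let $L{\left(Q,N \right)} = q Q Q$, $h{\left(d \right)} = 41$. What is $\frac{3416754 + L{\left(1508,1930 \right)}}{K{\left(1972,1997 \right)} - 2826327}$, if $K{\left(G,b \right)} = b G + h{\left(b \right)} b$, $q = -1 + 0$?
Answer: $\frac{571345}{596817} \approx 0.95732$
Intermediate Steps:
$q = -1$
$L{\left(Q,N \right)} = - Q^{2}$ ($L{\left(Q,N \right)} = - Q Q = - Q^{2}$)
$K{\left(G,b \right)} = 41 b + G b$ ($K{\left(G,b \right)} = b G + 41 b = G b + 41 b = 41 b + G b$)
$\frac{3416754 + L{\left(1508,1930 \right)}}{K{\left(1972,1997 \right)} - 2826327} = \frac{3416754 - 1508^{2}}{1997 \left(41 + 1972\right) - 2826327} = \frac{3416754 - 2274064}{1997 \cdot 2013 - 2826327} = \frac{3416754 - 2274064}{4019961 - 2826327} = \frac{1142690}{1193634} = 1142690 \cdot \frac{1}{1193634} = \frac{571345}{596817}$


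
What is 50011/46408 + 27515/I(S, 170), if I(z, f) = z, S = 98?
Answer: 640908599/2273992 ≈ 281.84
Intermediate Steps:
50011/46408 + 27515/I(S, 170) = 50011/46408 + 27515/98 = 640908599/2273992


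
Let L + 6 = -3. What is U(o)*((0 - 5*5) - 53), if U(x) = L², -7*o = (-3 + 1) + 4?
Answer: -6318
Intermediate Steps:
L = -9 (L = -6 - 3 = -9)
o = -2/7 (o = -((-3 + 1) + 4)/7 = -(-2 + 4)/7 = -⅐*2 = -2/7 ≈ -0.28571)
U(x) = 81 (U(x) = (-9)² = 81)
U(o)*((0 - 5*5) - 53) = 81*((0 - 5*5) - 53) = 81*((0 - 25) - 53) = 81*(-25 - 53) = 81*(-78) = -6318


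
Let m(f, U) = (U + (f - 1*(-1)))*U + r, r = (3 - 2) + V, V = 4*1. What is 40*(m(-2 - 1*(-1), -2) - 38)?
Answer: -1160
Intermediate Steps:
V = 4
r = 5 (r = (3 - 2) + 4 = 1 + 4 = 5)
m(f, U) = 5 + U*(1 + U + f) (m(f, U) = (U + (f - 1*(-1)))*U + 5 = (U + (f + 1))*U + 5 = (U + (1 + f))*U + 5 = (1 + U + f)*U + 5 = U*(1 + U + f) + 5 = 5 + U*(1 + U + f))
40*(m(-2 - 1*(-1), -2) - 38) = 40*((5 - 2 + (-2)² - 2*(-2 - 1*(-1))) - 38) = 40*((5 - 2 + 4 - 2*(-2 + 1)) - 38) = 40*((5 - 2 + 4 - 2*(-1)) - 38) = 40*((5 - 2 + 4 + 2) - 38) = 40*(9 - 38) = 40*(-29) = -1160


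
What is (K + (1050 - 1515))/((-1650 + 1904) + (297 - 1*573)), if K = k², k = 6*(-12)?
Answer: -429/2 ≈ -214.50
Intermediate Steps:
k = -72
K = 5184 (K = (-72)² = 5184)
(K + (1050 - 1515))/((-1650 + 1904) + (297 - 1*573)) = (5184 + (1050 - 1515))/((-1650 + 1904) + (297 - 1*573)) = (5184 - 465)/(254 + (297 - 573)) = 4719/(254 - 276) = 4719/(-22) = 4719*(-1/22) = -429/2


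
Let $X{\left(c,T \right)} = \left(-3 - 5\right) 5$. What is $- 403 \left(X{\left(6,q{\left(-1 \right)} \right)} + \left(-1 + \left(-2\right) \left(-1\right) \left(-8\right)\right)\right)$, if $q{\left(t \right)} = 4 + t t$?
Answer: $22971$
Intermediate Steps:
$q{\left(t \right)} = 4 + t^{2}$
$X{\left(c,T \right)} = -40$ ($X{\left(c,T \right)} = \left(-8\right) 5 = -40$)
$- 403 \left(X{\left(6,q{\left(-1 \right)} \right)} + \left(-1 + \left(-2\right) \left(-1\right) \left(-8\right)\right)\right) = - 403 \left(-40 + \left(-1 + \left(-2\right) \left(-1\right) \left(-8\right)\right)\right) = - 403 \left(-40 + \left(-1 + 2 \left(-8\right)\right)\right) = - 403 \left(-40 - 17\right) = \left(-403\right) \left(-57\right) = 22971$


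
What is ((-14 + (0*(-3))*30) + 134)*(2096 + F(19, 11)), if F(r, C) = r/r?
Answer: 251640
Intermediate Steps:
F(r, C) = 1
((-14 + (0*(-3))*30) + 134)*(2096 + F(19, 11)) = ((-14 + (0*(-3))*30) + 134)*(2096 + 1) = ((-14 + 0*30) + 134)*2097 = ((-14 + 0) + 134)*2097 = (-14 + 134)*2097 = 120*2097 = 251640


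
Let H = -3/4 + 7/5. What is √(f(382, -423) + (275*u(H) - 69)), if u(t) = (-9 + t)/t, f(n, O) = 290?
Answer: 2*I*√139919/13 ≈ 57.547*I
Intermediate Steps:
H = 13/20 (H = -3*¼ + 7*(⅕) = -¾ + 7/5 = 13/20 ≈ 0.65000)
u(t) = (-9 + t)/t
√(f(382, -423) + (275*u(H) - 69)) = √(290 + (275*((-9 + 13/20)/(13/20)) - 69)) = √(290 + (275*((20/13)*(-167/20)) - 69)) = √(290 + (275*(-167/13) - 69)) = √(290 + (-45925/13 - 69)) = √(290 - 46822/13) = √(-43052/13) = 2*I*√139919/13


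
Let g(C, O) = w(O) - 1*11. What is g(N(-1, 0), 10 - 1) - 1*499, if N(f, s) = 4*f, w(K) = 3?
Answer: -507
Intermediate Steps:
g(C, O) = -8 (g(C, O) = 3 - 1*11 = 3 - 11 = -8)
g(N(-1, 0), 10 - 1) - 1*499 = -8 - 1*499 = -8 - 499 = -507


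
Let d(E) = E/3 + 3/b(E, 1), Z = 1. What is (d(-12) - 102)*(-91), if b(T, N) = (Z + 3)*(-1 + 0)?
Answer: 38857/4 ≈ 9714.3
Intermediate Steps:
b(T, N) = -4 (b(T, N) = (1 + 3)*(-1 + 0) = 4*(-1) = -4)
d(E) = -¾ + E/3 (d(E) = E/3 + 3/(-4) = E*(⅓) + 3*(-¼) = E/3 - ¾ = -¾ + E/3)
(d(-12) - 102)*(-91) = ((-¾ + (⅓)*(-12)) - 102)*(-91) = ((-¾ - 4) - 102)*(-91) = (-19/4 - 102)*(-91) = -427/4*(-91) = 38857/4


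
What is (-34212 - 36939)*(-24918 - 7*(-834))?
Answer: 1357561080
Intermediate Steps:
(-34212 - 36939)*(-24918 - 7*(-834)) = -71151*(-24918 + 5838) = -71151*(-19080) = 1357561080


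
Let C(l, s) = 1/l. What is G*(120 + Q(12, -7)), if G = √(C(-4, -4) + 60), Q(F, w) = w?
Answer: 113*√239/2 ≈ 873.47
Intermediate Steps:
G = √239/2 (G = √(1/(-4) + 60) = √(-¼ + 60) = √(239/4) = √239/2 ≈ 7.7298)
G*(120 + Q(12, -7)) = (√239/2)*(120 - 7) = (√239/2)*113 = 113*√239/2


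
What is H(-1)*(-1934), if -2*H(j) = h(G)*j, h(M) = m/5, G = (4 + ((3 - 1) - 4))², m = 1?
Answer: -967/5 ≈ -193.40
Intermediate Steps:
G = 4 (G = (4 + (2 - 4))² = (4 - 2)² = 2² = 4)
h(M) = ⅕ (h(M) = 1/5 = 1*(⅕) = ⅕)
H(j) = -j/10
H(-1)*(-1934) = -⅒*(-1)*(-1934) = (⅒)*(-1934) = -967/5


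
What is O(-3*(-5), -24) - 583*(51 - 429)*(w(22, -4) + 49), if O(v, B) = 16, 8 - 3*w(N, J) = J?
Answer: 11679838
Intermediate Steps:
w(N, J) = 8/3 - J/3
O(-3*(-5), -24) - 583*(51 - 429)*(w(22, -4) + 49) = 16 - 583*(51 - 429)*((8/3 - 1/3*(-4)) + 49) = 16 - (-220374)*((8/3 + 4/3) + 49) = 16 - (-220374)*(4 + 49) = 16 - (-220374)*53 = 16 - 583*(-20034) = 16 + 11679822 = 11679838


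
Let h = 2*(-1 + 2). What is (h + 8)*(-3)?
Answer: -30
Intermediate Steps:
h = 2 (h = 2*1 = 2)
(h + 8)*(-3) = (2 + 8)*(-3) = 10*(-3) = -30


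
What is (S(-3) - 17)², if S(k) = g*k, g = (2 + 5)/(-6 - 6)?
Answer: 3721/16 ≈ 232.56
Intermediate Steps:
g = -7/12 (g = 7/(-12) = 7*(-1/12) = -7/12 ≈ -0.58333)
S(k) = -7*k/12
(S(-3) - 17)² = (-7/12*(-3) - 17)² = (7/4 - 17)² = (-61/4)² = 3721/16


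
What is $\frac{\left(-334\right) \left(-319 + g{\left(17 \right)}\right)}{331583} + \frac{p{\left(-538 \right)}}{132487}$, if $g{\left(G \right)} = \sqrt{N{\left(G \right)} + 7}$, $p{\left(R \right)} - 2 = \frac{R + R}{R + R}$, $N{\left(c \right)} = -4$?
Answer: $\frac{14116954651}{43930436921} - \frac{334 \sqrt{3}}{331583} \approx 0.3196$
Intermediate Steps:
$p{\left(R \right)} = 3$ ($p{\left(R \right)} = 2 + \frac{R + R}{R + R} = 2 + \frac{2 R}{2 R} = 2 + 2 R \frac{1}{2 R} = 2 + 1 = 3$)
$g{\left(G \right)} = \sqrt{3}$ ($g{\left(G \right)} = \sqrt{-4 + 7} = \sqrt{3}$)
$\frac{\left(-334\right) \left(-319 + g{\left(17 \right)}\right)}{331583} + \frac{p{\left(-538 \right)}}{132487} = \frac{\left(-334\right) \left(-319 + \sqrt{3}\right)}{331583} + \frac{3}{132487} = \left(106546 - 334 \sqrt{3}\right) \frac{1}{331583} + 3 \cdot \frac{1}{132487} = \left(\frac{106546}{331583} - \frac{334 \sqrt{3}}{331583}\right) + \frac{3}{132487} = \frac{14116954651}{43930436921} - \frac{334 \sqrt{3}}{331583}$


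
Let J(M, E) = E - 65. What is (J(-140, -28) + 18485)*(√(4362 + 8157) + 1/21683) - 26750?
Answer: -580001858/21683 + 55176*√1391 ≈ 2.0311e+6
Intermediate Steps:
J(M, E) = -65 + E
(J(-140, -28) + 18485)*(√(4362 + 8157) + 1/21683) - 26750 = ((-65 - 28) + 18485)*(√(4362 + 8157) + 1/21683) - 26750 = (-93 + 18485)*(√12519 + 1/21683) - 26750 = 18392*(3*√1391 + 1/21683) - 26750 = 18392*(1/21683 + 3*√1391) - 26750 = (18392/21683 + 55176*√1391) - 26750 = -580001858/21683 + 55176*√1391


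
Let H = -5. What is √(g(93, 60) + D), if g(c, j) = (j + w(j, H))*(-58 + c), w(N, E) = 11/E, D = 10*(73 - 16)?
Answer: √2593 ≈ 50.922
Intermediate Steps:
D = 570 (D = 10*57 = 570)
g(c, j) = (-58 + c)*(-11/5 + j) (g(c, j) = (j + 11/(-5))*(-58 + c) = (j + 11*(-⅕))*(-58 + c) = (j - 11/5)*(-58 + c) = (-11/5 + j)*(-58 + c) = (-58 + c)*(-11/5 + j))
√(g(93, 60) + D) = √((638/5 - 58*60 - 11/5*93 + 93*60) + 570) = √((638/5 - 3480 - 1023/5 + 5580) + 570) = √(2023 + 570) = √2593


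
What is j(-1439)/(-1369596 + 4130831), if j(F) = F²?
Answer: 2070721/2761235 ≈ 0.74993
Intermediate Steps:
j(-1439)/(-1369596 + 4130831) = (-1439)²/(-1369596 + 4130831) = 2070721/2761235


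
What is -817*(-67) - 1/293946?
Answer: 16090310093/293946 ≈ 54739.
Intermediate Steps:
-817*(-67) - 1/293946 = 54739 - 1*1/293946 = 54739 - 1/293946 = 16090310093/293946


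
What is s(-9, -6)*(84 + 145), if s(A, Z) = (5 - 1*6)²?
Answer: 229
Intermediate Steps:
s(A, Z) = 1 (s(A, Z) = (5 - 6)² = (-1)² = 1)
s(-9, -6)*(84 + 145) = 1*(84 + 145) = 1*229 = 229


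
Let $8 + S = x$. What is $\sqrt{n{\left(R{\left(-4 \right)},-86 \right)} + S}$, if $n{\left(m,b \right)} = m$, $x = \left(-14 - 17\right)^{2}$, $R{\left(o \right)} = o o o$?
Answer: $\sqrt{889} \approx 29.816$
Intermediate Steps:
$R{\left(o \right)} = o^{3}$ ($R{\left(o \right)} = o^{2} o = o^{3}$)
$x = 961$ ($x = \left(-31\right)^{2} = 961$)
$S = 953$ ($S = -8 + 961 = 953$)
$\sqrt{n{\left(R{\left(-4 \right)},-86 \right)} + S} = \sqrt{\left(-4\right)^{3} + 953} = \sqrt{-64 + 953} = \sqrt{889}$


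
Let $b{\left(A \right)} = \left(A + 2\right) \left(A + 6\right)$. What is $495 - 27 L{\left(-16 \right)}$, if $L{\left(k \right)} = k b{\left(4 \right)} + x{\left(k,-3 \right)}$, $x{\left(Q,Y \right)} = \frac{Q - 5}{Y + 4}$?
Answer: $26982$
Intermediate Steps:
$b{\left(A \right)} = \left(2 + A\right) \left(6 + A\right)$
$x{\left(Q,Y \right)} = \frac{-5 + Q}{4 + Y}$
$L{\left(k \right)} = -5 + 61 k$ ($L{\left(k \right)} = k \left(12 + 4^{2} + 8 \cdot 4\right) + \frac{-5 + k}{4 - 3} = k \left(12 + 16 + 32\right) + \frac{-5 + k}{1} = k 60 + 1 \left(-5 + k\right) = 60 k + \left(-5 + k\right) = -5 + 61 k$)
$495 - 27 L{\left(-16 \right)} = 495 - 27 \left(-5 + 61 \left(-16\right)\right) = 495 - 27 \left(-5 - 976\right) = 495 - -26487 = 495 + 26487 = 26982$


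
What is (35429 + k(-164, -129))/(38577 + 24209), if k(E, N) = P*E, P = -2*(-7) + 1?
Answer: 32969/62786 ≈ 0.52510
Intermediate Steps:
P = 15 (P = 14 + 1 = 15)
k(E, N) = 15*E
(35429 + k(-164, -129))/(38577 + 24209) = (35429 + 15*(-164))/(38577 + 24209) = (35429 - 2460)/62786 = 32969*(1/62786) = 32969/62786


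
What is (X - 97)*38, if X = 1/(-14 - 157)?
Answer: -33176/9 ≈ -3686.2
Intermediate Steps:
X = -1/171 (X = 1/(-171) = -1/171 ≈ -0.0058480)
(X - 97)*38 = (-1/171 - 97)*38 = -16588/171*38 = -33176/9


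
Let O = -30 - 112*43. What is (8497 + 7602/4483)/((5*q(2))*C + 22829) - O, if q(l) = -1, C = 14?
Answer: 494468680715/102028597 ≈ 4846.4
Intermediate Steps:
O = -4846 (O = -30 - 4816 = -4846)
(8497 + 7602/4483)/((5*q(2))*C + 22829) - O = (8497 + 7602/4483)/((5*(-1))*14 + 22829) - 1*(-4846) = (8497 + 7602*(1/4483))/(-5*14 + 22829) + 4846 = (8497 + 7602/4483)/(-70 + 22829) + 4846 = (38099653/4483)/22759 + 4846 = (38099653/4483)*(1/22759) + 4846 = 38099653/102028597 + 4846 = 494468680715/102028597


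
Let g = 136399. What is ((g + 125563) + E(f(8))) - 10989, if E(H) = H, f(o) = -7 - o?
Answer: 250958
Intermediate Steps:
((g + 125563) + E(f(8))) - 10989 = ((136399 + 125563) + (-7 - 1*8)) - 10989 = (261962 + (-7 - 8)) - 10989 = (261962 - 15) - 10989 = 261947 - 10989 = 250958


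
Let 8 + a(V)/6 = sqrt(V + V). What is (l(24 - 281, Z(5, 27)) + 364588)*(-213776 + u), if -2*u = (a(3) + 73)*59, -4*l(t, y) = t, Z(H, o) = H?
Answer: -625782643443/8 - 258173793*sqrt(6)/4 ≈ -7.8381e+10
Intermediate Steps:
l(t, y) = -t/4
a(V) = -48 + 6*sqrt(2)*sqrt(V) (a(V) = -48 + 6*sqrt(V + V) = -48 + 6*sqrt(2*V) = -48 + 6*(sqrt(2)*sqrt(V)) = -48 + 6*sqrt(2)*sqrt(V))
u = -1475/2 - 177*sqrt(6) (u = -((-48 + 6*sqrt(2)*sqrt(3)) + 73)*59/2 = -((-48 + 6*sqrt(6)) + 73)*59/2 = -(25 + 6*sqrt(6))*59/2 = -(1475 + 354*sqrt(6))/2 = -1475/2 - 177*sqrt(6) ≈ -1171.1)
(l(24 - 281, Z(5, 27)) + 364588)*(-213776 + u) = (-(24 - 281)/4 + 364588)*(-213776 + (-1475/2 - 177*sqrt(6))) = (-1/4*(-257) + 364588)*(-429027/2 - 177*sqrt(6)) = (257/4 + 364588)*(-429027/2 - 177*sqrt(6)) = 1458609*(-429027/2 - 177*sqrt(6))/4 = -625782643443/8 - 258173793*sqrt(6)/4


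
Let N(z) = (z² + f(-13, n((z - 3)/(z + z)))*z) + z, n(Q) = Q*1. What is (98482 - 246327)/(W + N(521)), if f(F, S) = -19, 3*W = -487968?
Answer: -147845/99407 ≈ -1.4873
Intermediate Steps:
W = -162656 (W = (⅓)*(-487968) = -162656)
n(Q) = Q
N(z) = z² - 18*z (N(z) = (z² - 19*z) + z = z² - 18*z)
(98482 - 246327)/(W + N(521)) = (98482 - 246327)/(-162656 + 521*(-18 + 521)) = -147845/(-162656 + 521*503) = -147845/(-162656 + 262063) = -147845/99407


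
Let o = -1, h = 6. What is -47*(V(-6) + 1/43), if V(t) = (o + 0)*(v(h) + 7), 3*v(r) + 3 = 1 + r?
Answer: 50384/129 ≈ 390.57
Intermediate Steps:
v(r) = -⅔ + r/3 (v(r) = -1 + (1 + r)/3 = -1 + (⅓ + r/3) = -⅔ + r/3)
V(t) = -25/3 (V(t) = (-1 + 0)*((-⅔ + (⅓)*6) + 7) = -((-⅔ + 2) + 7) = -(4/3 + 7) = -1*25/3 = -25/3)
-47*(V(-6) + 1/43) = -47*(-25/3 + 1/43) = -47*(-1072/129) = 50384/129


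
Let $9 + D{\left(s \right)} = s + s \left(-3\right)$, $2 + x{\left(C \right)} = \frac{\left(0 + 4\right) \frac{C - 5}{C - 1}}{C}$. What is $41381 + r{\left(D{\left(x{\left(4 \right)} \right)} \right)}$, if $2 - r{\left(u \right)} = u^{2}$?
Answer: $\frac{372278}{9} \approx 41364.0$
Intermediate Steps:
$x{\left(C \right)} = -2 + \frac{4 \left(-5 + C\right)}{C \left(-1 + C\right)}$ ($x{\left(C \right)} = -2 + \frac{\left(0 + 4\right) \frac{C - 5}{C - 1}}{C} = -2 + \frac{4 \frac{-5 + C}{-1 + C}}{C} = -2 + \frac{4 \frac{1}{-1 + C} \left(-5 + C\right)}{C} = -2 + \frac{4 \left(-5 + C\right)}{C \left(-1 + C\right)}$)
$D{\left(s \right)} = -9 - 2 s$ ($D{\left(s \right)} = -9 + \left(s + s \left(-3\right)\right) = -9 + \left(s - 3 s\right) = -9 - 2 s$)
$r{\left(u \right)} = 2 - u^{2}$
$41381 + r{\left(D{\left(x{\left(4 \right)} \right)} \right)} = 41381 + \left(2 - \left(-9 - 2 \frac{2 \left(-10 - 4^{2} + 3 \cdot 4\right)}{4 \left(-1 + 4\right)}\right)^{2}\right) = 41381 + \left(2 - \left(-9 - 2 \cdot 2 \cdot \frac{1}{4} \cdot \frac{1}{3} \left(-10 - 16 + 12\right)\right)^{2}\right) = 41381 + \left(2 - \left(-9 - 2 \cdot 2 \cdot \frac{1}{4} \cdot \frac{1}{3} \left(-14\right)\right)^{2}\right) = 41381 + \left(2 - \left(-9 - - \frac{14}{3}\right)^{2}\right) = 41381 + \left(2 - \left(-9 + \frac{14}{3}\right)^{2}\right) = 41381 + \left(2 - \left(- \frac{13}{3}\right)^{2}\right) = 41381 + \left(2 - \frac{169}{9}\right) = 41381 - \frac{151}{9} = \frac{372278}{9}$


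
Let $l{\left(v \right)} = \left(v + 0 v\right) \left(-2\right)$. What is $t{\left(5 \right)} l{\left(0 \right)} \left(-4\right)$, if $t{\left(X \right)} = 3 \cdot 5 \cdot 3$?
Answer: $0$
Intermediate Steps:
$t{\left(X \right)} = 45$ ($t{\left(X \right)} = 15 \cdot 3 = 45$)
$l{\left(v \right)} = - 2 v$ ($l{\left(v \right)} = \left(v + 0\right) \left(-2\right) = v \left(-2\right) = - 2 v$)
$t{\left(5 \right)} l{\left(0 \right)} \left(-4\right) = 45 \left(\left(-2\right) 0\right) \left(-4\right) = 45 \cdot 0 \left(-4\right) = 0 \left(-4\right) = 0$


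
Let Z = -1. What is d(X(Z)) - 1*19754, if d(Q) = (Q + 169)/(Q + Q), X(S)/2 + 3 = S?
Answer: -316225/16 ≈ -19764.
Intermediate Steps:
X(S) = -6 + 2*S
d(Q) = (169 + Q)/(2*Q) (d(Q) = (169 + Q)/((2*Q)) = (169 + Q)*(1/(2*Q)) = (169 + Q)/(2*Q))
d(X(Z)) - 1*19754 = (169 + (-6 + 2*(-1)))/(2*(-6 + 2*(-1))) - 1*19754 = (169 + (-6 - 2))/(2*(-6 - 2)) - 19754 = (1/2)*(169 - 8)/(-8) - 19754 = (1/2)*(-1/8)*161 - 19754 = -161/16 - 19754 = -316225/16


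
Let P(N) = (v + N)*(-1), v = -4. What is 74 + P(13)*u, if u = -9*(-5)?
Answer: -331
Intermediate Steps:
u = 45
P(N) = 4 - N (P(N) = (-4 + N)*(-1) = 4 - N)
74 + P(13)*u = 74 + (4 - 1*13)*45 = 74 + (4 - 13)*45 = 74 - 9*45 = 74 - 405 = -331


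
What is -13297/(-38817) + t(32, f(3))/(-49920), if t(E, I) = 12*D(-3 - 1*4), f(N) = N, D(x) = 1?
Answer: 55276703/161478720 ≈ 0.34232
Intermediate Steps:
t(E, I) = 12 (t(E, I) = 12*1 = 12)
-13297/(-38817) + t(32, f(3))/(-49920) = -13297/(-38817) + 12/(-49920) = -13297*(-1/38817) + 12*(-1/49920) = 13297/38817 - 1/4160 = 55276703/161478720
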